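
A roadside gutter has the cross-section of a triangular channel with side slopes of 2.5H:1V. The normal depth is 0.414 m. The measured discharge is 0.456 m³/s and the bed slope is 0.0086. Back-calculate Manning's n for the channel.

n = 0.029

For a triangular section with side slope z = 2.5: A = zy² = 2.5×0.414² = 0.4285 m²; P = 2y√(1+z²) = 2×0.414×2.693 = 2.229 m.
Hydraulic radius R = A/P = 0.4285/2.229 = 0.1922 m.
Rearranging Manning's equation: n = (1/Q) A R^(2/3) S^(1/2) = (1/0.456) × 0.4285 × 0.1922^(2/3) × √0.0086 = 0.029.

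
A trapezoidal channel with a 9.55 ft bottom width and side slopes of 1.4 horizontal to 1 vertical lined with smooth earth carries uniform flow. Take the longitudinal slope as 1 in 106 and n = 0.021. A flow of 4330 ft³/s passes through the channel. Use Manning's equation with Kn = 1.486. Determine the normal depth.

y_n = 9.39 ft

Manning's equation rearranged: A R^(2/3) = nQ / (1.486·√S) = 0.021 × 4330 / (1.486 × √0.009434) = 630.
At y = 10.4 ft: A R^(2/3) = 784.2 — over.
At y = 9.39 ft: A R^(2/3) = 630.7 — matches.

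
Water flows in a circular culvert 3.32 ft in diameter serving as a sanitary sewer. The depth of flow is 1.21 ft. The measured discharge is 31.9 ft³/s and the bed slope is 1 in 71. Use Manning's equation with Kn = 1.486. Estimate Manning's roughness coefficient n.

For a circular section of diameter D = 3.32 ft at depth y = 1.21 ft, the central angle is θ = 2 arccos(1 − 2y/D) = 2.593 rad. Then A = (D²/8)(θ − sin θ) = 2.853 ft² and P = Dθ/2 = 4.304 ft.
Hydraulic radius R = A/P = 2.853/4.304 = 0.6629 ft.
Rearranging Manning's equation: n = (1.486/Q) A R^(2/3) S^(1/2) = (1.486/31.9) × 2.853 × 0.6629^(2/3) × √0.01408 = 0.012.

n = 0.012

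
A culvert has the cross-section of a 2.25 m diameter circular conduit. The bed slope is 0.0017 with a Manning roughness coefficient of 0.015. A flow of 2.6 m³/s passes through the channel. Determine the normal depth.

Manning's equation rearranged: A R^(2/3) = nQ / (1·√S) = 0.015 × 2.6 / (√0.0017) = 0.9459.
Try y = 0.81 m: A R^(2/3) = 0.7511 — low.
Try y = 0.918 m: A R^(2/3) = 0.9466 — close enough.

y_n = 0.918 m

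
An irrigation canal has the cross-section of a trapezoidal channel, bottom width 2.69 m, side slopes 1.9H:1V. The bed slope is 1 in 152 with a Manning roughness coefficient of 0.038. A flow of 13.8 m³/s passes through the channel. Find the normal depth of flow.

Manning's equation rearranged: A R^(2/3) = nQ / (1·√S) = 0.038 × 13.8 / (√0.006579) = 6.465.
Trying y = 1.12 m: A R^(2/3) = 4.333 — short.
Trying y = 1.66 m: A R^(2/3) = 9.624 — over.
Trying y = 1.37 m: A R^(2/3) = 6.486 — close enough.

y_n = 1.37 m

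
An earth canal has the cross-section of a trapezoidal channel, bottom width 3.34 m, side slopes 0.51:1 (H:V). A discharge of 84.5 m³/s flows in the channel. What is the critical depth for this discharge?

At critical depth, Q² T / (g A³) = 1, i.e. A³/T = Q²/g = 84.5²/9.81 = 727.9.
Try y = 4.15 m: A³/T = 1533 — high.
Try y = 3.37 m: A³/T = 731 — close enough.

y_c = 3.37 m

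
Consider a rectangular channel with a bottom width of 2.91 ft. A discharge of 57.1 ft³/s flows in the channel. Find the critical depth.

For a rectangular channel, critical depth y_c = (q²/g)^(1/3) where q = Q/b = 57.1/2.91 = 19.62 ft²/s.
So y_c = (19.62²/32.2)^(1/3) = 2.29 ft.

y_c = 2.29 ft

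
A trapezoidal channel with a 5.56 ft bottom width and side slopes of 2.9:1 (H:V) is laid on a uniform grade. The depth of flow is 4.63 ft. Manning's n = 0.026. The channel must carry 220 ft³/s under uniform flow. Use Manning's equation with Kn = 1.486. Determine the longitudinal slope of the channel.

With bottom width b = 5.56 ft and side slope z = 2.9: A = (b + zy)y = (5.56 + 2.9×4.63)×4.63 = 87.91 ft²; P = b + 2y√(1+z²) = 5.56 + 2×4.63×3.068 = 33.97 ft.
Hydraulic radius R = A/P = 87.91/33.97 = 2.588 ft.
From Manning's equation, S = [nQ / (1.486 A R^(2/3))]² = [0.026 × 220 / (1.486 × 87.91 × 2.588^(2/3))]² = 0.00054.

S = 0.00054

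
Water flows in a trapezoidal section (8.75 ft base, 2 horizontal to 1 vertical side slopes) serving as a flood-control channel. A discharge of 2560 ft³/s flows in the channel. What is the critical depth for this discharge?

y_c = 8.13 ft

At critical depth, Q² T / (g A³) = 1, i.e. A³/T = Q²/g = 2560²/32.2 = 203500.
At y = 6.42 ft: A³/T = 77340 — low.
At y = 9.47 ft: A³/T = 386700 — high.
At y = 8.13 ft: A³/T = 203700 — ≈ 203500.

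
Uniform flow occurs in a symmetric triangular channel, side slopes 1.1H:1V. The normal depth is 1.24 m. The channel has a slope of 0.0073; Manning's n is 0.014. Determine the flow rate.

Q = 6.14 m³/s

For a triangular section with side slope z = 1.1: A = zy² = 1.1×1.24² = 1.691 m²; P = 2y√(1+z²) = 2×1.24×1.487 = 3.687 m.
Hydraulic radius R = A/P = 1.691/3.687 = 0.4588 m.
Manning's equation: Q = (1/n) A R^(2/3) S^(1/2) = (1/0.014) × 1.691 × 0.4588^(2/3) × 0.0073^(1/2) = 6.14 m³/s.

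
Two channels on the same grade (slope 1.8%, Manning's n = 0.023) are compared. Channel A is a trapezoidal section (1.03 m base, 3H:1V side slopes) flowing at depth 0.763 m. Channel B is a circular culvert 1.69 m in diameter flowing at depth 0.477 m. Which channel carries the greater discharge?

channel A

Channel A: With bottom width b = 1.03 m and side slope z = 3: A = (b + zy)y = (1.03 + 3×0.763)×0.763 = 2.532 m²; P = b + 2y√(1+z²) = 1.03 + 2×0.763×3.162 = 5.856 m. Hydraulic radius R = A/P = 2.532/5.856 = 0.4325 m. Q_A = (1/0.023)·2.532·0.4325^(2/3)·√0.018 = 8.448 m³/s.
Channel B: For a circular section of diameter D = 1.69 m at depth y = 0.477 m, the central angle is θ = 2 arccos(1 − 2y/D) = 2.24 rad. Then A = (D²/8)(θ − sin θ) = 0.5199 m² and P = Dθ/2 = 1.893 m. Hydraulic radius R = A/P = 0.5199/1.893 = 0.2746 m. Q_B = (1/0.023)·0.5199·0.2746^(2/3)·√0.018 = 1.281 m³/s.
Q_A = 8.448 m³/s vs Q_B = 1.281 m³/s, so channel A carries more.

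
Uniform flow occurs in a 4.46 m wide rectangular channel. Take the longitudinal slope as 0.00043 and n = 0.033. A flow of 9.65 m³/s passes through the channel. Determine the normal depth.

y_n = 2.94 m

Manning's equation rearranged: A R^(2/3) = nQ / (1·√S) = 0.033 × 9.65 / (√0.00043) = 15.36.
At y = 3.24 m: A R^(2/3) = 17.4 — over.
At y = 2.94 m: A R^(2/3) = 15.36 — matches.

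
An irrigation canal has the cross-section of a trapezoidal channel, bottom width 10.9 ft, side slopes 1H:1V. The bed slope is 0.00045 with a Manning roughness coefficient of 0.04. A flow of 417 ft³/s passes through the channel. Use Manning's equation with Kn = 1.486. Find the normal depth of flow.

Manning's equation rearranged: A R^(2/3) = nQ / (1.486·√S) = 0.04 × 417 / (1.486 × √0.00045) = 529.1.
At y = 7.92 ft: A R^(2/3) = 404.8 — too small.
At y = 11 ft: A R^(2/3) = 771.7 — too large.
At y = 9.09 ft: A R^(2/3) = 528.7 — matches.

y_n = 9.09 ft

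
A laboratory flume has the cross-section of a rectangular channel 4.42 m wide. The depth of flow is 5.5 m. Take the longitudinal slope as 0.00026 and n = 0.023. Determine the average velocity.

Flow area A = b·y = 4.42 × 5.5 = 24.31 m². Wetted perimeter P = b + 2y = 4.42 + 2×5.5 = 15.42 m.
Hydraulic radius R = A/P = 24.31/15.42 = 1.577 m.
From Manning's equation, V = (1/n) R^(2/3) S^(1/2) = (1/0.023) × 1.577^(2/3) × 0.00026^(1/2) = 0.95 m/s.

V = 0.95 m/s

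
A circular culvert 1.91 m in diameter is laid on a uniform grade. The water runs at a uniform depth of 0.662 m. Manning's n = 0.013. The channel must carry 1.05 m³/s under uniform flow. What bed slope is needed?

S = 0.000913

For a circular section of diameter D = 1.91 m at depth y = 0.662 m, the central angle is θ = 2 arccos(1 − 2y/D) = 2.518 rad. Then A = (D²/8)(θ − sin θ) = 0.8819 m² and P = Dθ/2 = 2.405 m.
Hydraulic radius R = A/P = 0.8819/2.405 = 0.3667 m.
From Manning's equation, S = [nQ / (1 A R^(2/3))]² = [0.013 × 1.05 / (1 × 0.8819 × 0.3667^(2/3))]² = 0.000913.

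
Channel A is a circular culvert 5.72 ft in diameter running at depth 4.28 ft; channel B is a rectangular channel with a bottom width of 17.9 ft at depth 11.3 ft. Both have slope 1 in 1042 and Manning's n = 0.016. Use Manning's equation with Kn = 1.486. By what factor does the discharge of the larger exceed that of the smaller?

Channel A: For a circular section of diameter D = 5.72 ft at depth y = 4.28 ft, the central angle is θ = 2 arccos(1 − 2y/D) = 4.181 rad. Then A = (D²/8)(θ − sin θ) = 20.62 ft² and P = Dθ/2 = 11.96 ft. Hydraulic radius R = A/P = 20.62/11.96 = 1.725 ft. Q_A = (1.486/0.016)·20.62·1.725^(2/3)·√0.0009597 = 85.34 ft³/s.
Channel B: Flow area A = b·y = 17.9 × 11.3 = 202.3 ft². Wetted perimeter P = b + 2y = 17.9 + 2×11.3 = 40.5 ft. Hydraulic radius R = A/P = 202.3/40.5 = 4.994 ft. Q_B = (1.486/0.016)·202.3·4.994^(2/3)·√0.0009597 = 1700 ft³/s.
The larger discharge is 1700 ft³/s and the smaller is 85.34 ft³/s; the ratio is 19.9.

19.9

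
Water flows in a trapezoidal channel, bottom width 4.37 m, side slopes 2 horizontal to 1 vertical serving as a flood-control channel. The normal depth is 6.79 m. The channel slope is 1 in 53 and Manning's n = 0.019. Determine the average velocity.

With bottom width b = 4.37 m and side slope z = 2: A = (b + zy)y = (4.37 + 2×6.79)×6.79 = 121.9 m²; P = b + 2y√(1+z²) = 4.37 + 2×6.79×2.236 = 34.74 m.
Hydraulic radius R = A/P = 121.9/34.74 = 3.509 m.
From Manning's equation, V = (1/n) R^(2/3) S^(1/2) = (1/0.019) × 3.509^(2/3) × 0.01887^(1/2) = 16.7 m/s.

V = 16.7 m/s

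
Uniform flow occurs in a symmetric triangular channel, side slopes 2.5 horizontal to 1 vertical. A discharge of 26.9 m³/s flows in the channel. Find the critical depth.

y_c = 1.88 m

At critical depth, Q² T / (g A³) = 1, i.e. A³/T = Q²/g = 26.9²/9.81 = 73.76.
Trying y = 1.6 m: A³/T = 32.77 — too small.
Trying y = 2.4 m: A³/T = 248.8 — too large.
Trying y = 1.88 m: A³/T = 73.39 — close enough.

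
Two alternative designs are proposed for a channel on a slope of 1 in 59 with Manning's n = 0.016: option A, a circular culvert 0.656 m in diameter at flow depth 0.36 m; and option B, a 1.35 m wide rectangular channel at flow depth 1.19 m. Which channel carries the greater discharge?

Channel A: For a circular section of diameter D = 0.656 m at depth y = 0.36 m, the central angle is θ = 2 arccos(1 − 2y/D) = 3.337 rad. Then A = (D²/8)(θ − sin θ) = 0.19 m² and P = Dθ/2 = 1.095 m. Hydraulic radius R = A/P = 0.19/1.095 = 0.1735 m. Q_A = (1/0.016)·0.19·0.1735^(2/3)·√0.01695 = 0.4809 m³/s.
Channel B: Flow area A = b·y = 1.35 × 1.19 = 1.607 m². Wetted perimeter P = b + 2y = 1.35 + 2×1.19 = 3.73 m. Hydraulic radius R = A/P = 1.607/3.73 = 0.4307 m. Q_B = (1/0.016)·1.607·0.4307^(2/3)·√0.01695 = 7.455 m³/s.
Q_A = 0.4809 m³/s vs Q_B = 7.455 m³/s, so channel B carries more.

channel B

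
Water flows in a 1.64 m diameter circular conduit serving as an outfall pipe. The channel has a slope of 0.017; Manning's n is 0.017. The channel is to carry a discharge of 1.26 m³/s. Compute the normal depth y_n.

Manning's equation rearranged: A R^(2/3) = nQ / (1·√S) = 0.017 × 1.26 / (√0.017) = 0.1643.
At y = 0.29 m: A R^(2/3) = 0.07947 — short.
At y = 0.506 m: A R^(2/3) = 0.241 — over.
At y = 0.416 m: A R^(2/3) = 0.1644 — matches.

y_n = 0.416 m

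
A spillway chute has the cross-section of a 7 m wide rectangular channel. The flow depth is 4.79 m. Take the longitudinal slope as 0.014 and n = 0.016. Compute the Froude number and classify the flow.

Flow area A = b·y = 7 × 4.79 = 33.53 m². Wetted perimeter P = b + 2y = 7 + 2×4.79 = 16.58 m.
Hydraulic radius R = A/P = 33.53/16.58 = 2.022 m.
V = (1/n) R^(2/3) √S = (1/0.016) × 2.022^(2/3) × √0.014 = 11.83 m/s. Hydraulic depth D_h = A/T = 33.53/7 = 4.79 m.
Froude number Fr = V/√(g·D_h) = 11.83/√(9.81×4.79) = 1.73, which is greater than 1, so the flow is supercritical.

supercritical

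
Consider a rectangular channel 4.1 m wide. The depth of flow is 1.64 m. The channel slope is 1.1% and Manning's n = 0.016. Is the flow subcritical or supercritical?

supercritical

Flow area A = b·y = 4.1 × 1.64 = 6.724 m². Wetted perimeter P = b + 2y = 4.1 + 2×1.64 = 7.38 m.
Hydraulic radius R = A/P = 6.724/7.38 = 0.9111 m.
V = (1/n) R^(2/3) √S = (1/0.016) × 0.9111^(2/3) × √0.011 = 6.161 m/s. Hydraulic depth D_h = A/T = 6.724/4.1 = 1.64 m.
Froude number Fr = V/√(g·D_h) = 6.161/√(9.81×1.64) = 1.54, which is greater than 1, so the flow is supercritical.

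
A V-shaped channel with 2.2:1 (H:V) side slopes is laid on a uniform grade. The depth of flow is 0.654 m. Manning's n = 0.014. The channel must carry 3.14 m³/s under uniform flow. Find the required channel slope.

S = 0.011

For a triangular section with side slope z = 2.2: A = zy² = 2.2×0.654² = 0.941 m²; P = 2y√(1+z²) = 2×0.654×2.417 = 3.161 m.
Hydraulic radius R = A/P = 0.941/3.161 = 0.2977 m.
From Manning's equation, S = [nQ / (1 A R^(2/3))]² = [0.014 × 3.14 / (1 × 0.941 × 0.2977^(2/3))]² = 0.011.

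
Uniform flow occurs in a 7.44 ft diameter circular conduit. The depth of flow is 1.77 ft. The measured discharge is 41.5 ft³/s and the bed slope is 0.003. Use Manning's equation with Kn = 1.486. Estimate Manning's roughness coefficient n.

n = 0.016

For a circular section of diameter D = 7.44 ft at depth y = 1.77 ft, the central angle is θ = 2 arccos(1 − 2y/D) = 2.038 rad. Then A = (D²/8)(θ − sin θ) = 7.924 ft² and P = Dθ/2 = 7.582 ft.
Hydraulic radius R = A/P = 7.924/7.582 = 1.045 ft.
Rearranging Manning's equation: n = (1.486/Q) A R^(2/3) S^(1/2) = (1.486/41.5) × 7.924 × 1.045^(2/3) × √0.003 = 0.016.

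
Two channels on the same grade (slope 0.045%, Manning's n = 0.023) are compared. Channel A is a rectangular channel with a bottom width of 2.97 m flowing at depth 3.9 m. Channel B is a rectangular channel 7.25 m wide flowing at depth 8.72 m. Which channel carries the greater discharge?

channel B

Channel A: Flow area A = b·y = 2.97 × 3.9 = 11.58 m². Wetted perimeter P = b + 2y = 2.97 + 2×3.9 = 10.77 m. Hydraulic radius R = A/P = 11.58/10.77 = 1.075 m. Q_A = (1/0.023)·11.58·1.075^(2/3)·√0.00045 = 11.21 m³/s.
Channel B: Flow area A = b·y = 7.25 × 8.72 = 63.22 m². Wetted perimeter P = b + 2y = 7.25 + 2×8.72 = 24.69 m. Hydraulic radius R = A/P = 63.22/24.69 = 2.561 m. Q_B = (1/0.023)·63.22·2.561^(2/3)·√0.00045 = 109.1 m³/s.
Q_A = 11.21 m³/s vs Q_B = 109.1 m³/s, so channel B carries more.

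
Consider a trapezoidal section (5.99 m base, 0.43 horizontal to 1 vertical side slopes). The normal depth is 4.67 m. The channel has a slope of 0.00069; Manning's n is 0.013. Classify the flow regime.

subcritical

With bottom width b = 5.99 m and side slope z = 0.43: A = (b + zy)y = (5.99 + 0.43×4.67)×4.67 = 37.35 m²; P = b + 2y√(1+z²) = 5.99 + 2×4.67×1.089 = 16.16 m.
Hydraulic radius R = A/P = 37.35/16.16 = 2.312 m.
V = (1/n) R^(2/3) √S = (1/0.013) × 2.312^(2/3) × √0.00069 = 3.533 m/s. Hydraulic depth D_h = A/T = 37.35/10.01 = 3.733 m.
Froude number Fr = V/√(g·D_h) = 3.533/√(9.81×3.733) = 0.584, which is less than 1, so the flow is subcritical.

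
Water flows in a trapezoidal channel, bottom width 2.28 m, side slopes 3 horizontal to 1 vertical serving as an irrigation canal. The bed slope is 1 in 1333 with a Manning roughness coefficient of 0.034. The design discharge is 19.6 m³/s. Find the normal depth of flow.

y_n = 2.29 m

Manning's equation rearranged: A R^(2/3) = nQ / (1·√S) = 0.034 × 19.6 / (√0.0007502) = 24.33.
At y = 2.57 m: A R^(2/3) = 31.9 — high.
At y = 2.29 m: A R^(2/3) = 24.31 — close enough.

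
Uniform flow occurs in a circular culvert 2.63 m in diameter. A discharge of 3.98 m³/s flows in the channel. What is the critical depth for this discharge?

y_c = 0.878 m

At critical depth, Q² T / (g A³) = 1, i.e. A³/T = Q²/g = 3.98²/9.81 = 1.615.
Trying y = 0.97 m: A³/T = 2.373 — over.
Trying y = 0.878 m: A³/T = 1.616 — close enough.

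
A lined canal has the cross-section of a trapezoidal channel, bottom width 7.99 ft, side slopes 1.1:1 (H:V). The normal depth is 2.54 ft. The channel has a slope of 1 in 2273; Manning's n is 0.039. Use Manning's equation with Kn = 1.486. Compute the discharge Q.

With bottom width b = 7.99 ft and side slope z = 1.1: A = (b + zy)y = (7.99 + 1.1×2.54)×2.54 = 27.39 ft²; P = b + 2y√(1+z²) = 7.99 + 2×2.54×1.487 = 15.54 ft.
Hydraulic radius R = A/P = 27.39/15.54 = 1.762 ft.
Manning's equation: Q = (1.486/n) A R^(2/3) S^(1/2) = (1.486/0.039) × 27.39 × 1.762^(2/3) × 0.0004399^(1/2) = 31.9 ft³/s.

Q = 31.9 ft³/s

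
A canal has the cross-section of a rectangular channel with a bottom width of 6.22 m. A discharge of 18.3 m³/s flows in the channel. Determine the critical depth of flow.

y_c = 0.959 m

For a rectangular channel, critical depth y_c = (q²/g)^(1/3) where q = Q/b = 18.3/6.22 = 2.942 m²/s.
So y_c = (2.942²/9.81)^(1/3) = 0.959 m.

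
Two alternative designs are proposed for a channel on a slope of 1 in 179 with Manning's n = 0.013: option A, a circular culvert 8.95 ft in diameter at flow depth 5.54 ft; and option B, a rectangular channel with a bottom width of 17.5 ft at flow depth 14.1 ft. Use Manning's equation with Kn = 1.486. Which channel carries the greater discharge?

channel B

Channel A: For a circular section of diameter D = 8.95 ft at depth y = 5.54 ft, the central angle is θ = 2 arccos(1 − 2y/D) = 3.622 rad. Then A = (D²/8)(θ − sin θ) = 40.9 ft² and P = Dθ/2 = 16.21 ft. Hydraulic radius R = A/P = 40.9/16.21 = 2.523 ft. Q_A = (1.486/0.013)·40.9·2.523^(2/3)·√0.005587 = 647.6 ft³/s.
Channel B: Flow area A = b·y = 17.5 × 14.1 = 246.8 ft². Wetted perimeter P = b + 2y = 17.5 + 2×14.1 = 45.7 ft. Hydraulic radius R = A/P = 246.8/45.7 = 5.399 ft. Q_B = (1.486/0.013)·246.8·5.399^(2/3)·√0.005587 = 6488 ft³/s.
Q_A = 647.6 ft³/s vs Q_B = 6488 ft³/s, so channel B carries more.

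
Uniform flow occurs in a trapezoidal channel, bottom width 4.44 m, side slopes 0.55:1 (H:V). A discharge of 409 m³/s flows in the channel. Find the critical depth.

y_c = 7.11 m

At critical depth, Q² T / (g A³) = 1, i.e. A³/T = Q²/g = 409²/9.81 = 17050.
Trying y = 7.69 m: A³/T = 22970 — too large.
Trying y = 5.15 m: A³/T = 5199 — too small.
Trying y = 7.11 m: A³/T = 17070 — matches.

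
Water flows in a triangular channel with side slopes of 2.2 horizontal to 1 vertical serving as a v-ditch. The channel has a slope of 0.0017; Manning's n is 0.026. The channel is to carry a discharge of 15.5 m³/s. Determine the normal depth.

Manning's equation rearranged: A R^(2/3) = nQ / (1·√S) = 0.026 × 15.5 / (√0.0017) = 9.774.
Trying y = 2.67 m: A R^(2/3) = 17.86 — over.
Trying y = 1.72 m: A R^(2/3) = 5.529 — short.
Trying y = 2.13 m: A R^(2/3) = 9.777 — ≈ 9.774.

y_n = 2.13 m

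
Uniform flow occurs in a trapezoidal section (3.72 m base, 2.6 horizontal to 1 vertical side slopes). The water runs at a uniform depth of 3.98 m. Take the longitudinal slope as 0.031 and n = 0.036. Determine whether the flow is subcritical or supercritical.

supercritical

With bottom width b = 3.72 m and side slope z = 2.6: A = (b + zy)y = (3.72 + 2.6×3.98)×3.98 = 55.99 m²; P = b + 2y√(1+z²) = 3.72 + 2×3.98×2.786 = 25.89 m.
Hydraulic radius R = A/P = 55.99/25.89 = 2.162 m.
V = (1/n) R^(2/3) √S = (1/0.036) × 2.162^(2/3) × √0.031 = 8.178 m/s. Hydraulic depth D_h = A/T = 55.99/24.42 = 2.293 m.
Froude number Fr = V/√(g·D_h) = 8.178/√(9.81×2.293) = 1.72, which is greater than 1, so the flow is supercritical.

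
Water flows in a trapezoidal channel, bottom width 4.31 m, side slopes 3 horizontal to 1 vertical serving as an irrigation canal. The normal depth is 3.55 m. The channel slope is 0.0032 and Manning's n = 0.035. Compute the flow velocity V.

With bottom width b = 4.31 m and side slope z = 3: A = (b + zy)y = (4.31 + 3×3.55)×3.55 = 53.11 m²; P = b + 2y√(1+z²) = 4.31 + 2×3.55×3.162 = 26.76 m.
Hydraulic radius R = A/P = 53.11/26.76 = 1.984 m.
From Manning's equation, V = (1/n) R^(2/3) S^(1/2) = (1/0.035) × 1.984^(2/3) × 0.0032^(1/2) = 2.55 m/s.

V = 2.55 m/s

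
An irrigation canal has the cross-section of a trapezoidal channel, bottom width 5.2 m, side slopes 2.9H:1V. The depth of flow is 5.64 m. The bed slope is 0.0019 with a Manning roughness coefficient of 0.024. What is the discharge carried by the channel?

With bottom width b = 5.2 m and side slope z = 2.9: A = (b + zy)y = (5.2 + 2.9×5.64)×5.64 = 121.6 m²; P = b + 2y√(1+z²) = 5.2 + 2×5.64×3.068 = 39.8 m.
Hydraulic radius R = A/P = 121.6/39.8 = 3.054 m.
Manning's equation: Q = (1/n) A R^(2/3) S^(1/2) = (1/0.024) × 121.6 × 3.054^(2/3) × 0.0019^(1/2) = 465 m³/s.

Q = 465 m³/s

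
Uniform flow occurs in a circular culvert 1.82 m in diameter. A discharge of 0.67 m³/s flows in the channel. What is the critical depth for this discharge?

y_c = 0.39 m

At critical depth, Q² T / (g A³) = 1, i.e. A³/T = Q²/g = 0.67²/9.81 = 0.04576.
Trying y = 0.325 m: A³/T = 0.02238 — too small.
Trying y = 0.475 m: A³/T = 0.0987 — too large.
Trying y = 0.39 m: A³/T = 0.04573 — matches.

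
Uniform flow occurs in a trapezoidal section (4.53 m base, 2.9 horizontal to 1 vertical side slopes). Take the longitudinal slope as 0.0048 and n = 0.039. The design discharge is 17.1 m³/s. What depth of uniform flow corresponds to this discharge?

Manning's equation rearranged: A R^(2/3) = nQ / (1·√S) = 0.039 × 17.1 / (√0.0048) = 9.626.
At y = 1.52 m: A R^(2/3) = 13.41 — high.
At y = 1.07 m: A R^(2/3) = 6.659 — low.
At y = 1.29 m: A R^(2/3) = 9.629 — close enough.

y_n = 1.29 m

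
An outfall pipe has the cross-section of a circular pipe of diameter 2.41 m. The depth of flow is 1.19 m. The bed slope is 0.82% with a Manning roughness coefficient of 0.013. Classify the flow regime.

For a circular section of diameter D = 2.41 m at depth y = 1.19 m, the central angle is θ = 2 arccos(1 − 2y/D) = 3.117 rad. Then A = (D²/8)(θ − sin θ) = 2.245 m² and P = Dθ/2 = 3.756 m.
Hydraulic radius R = A/P = 2.245/3.756 = 0.5977 m.
V = (1/n) R^(2/3) √S = (1/0.013) × 0.5977^(2/3) × √0.0082 = 4.942 m/s. Hydraulic depth D_h = A/T = 2.245/2.41 = 0.9315 m.
Froude number Fr = V/√(g·D_h) = 4.942/√(9.81×0.9315) = 1.64, which is greater than 1, so the flow is supercritical.

supercritical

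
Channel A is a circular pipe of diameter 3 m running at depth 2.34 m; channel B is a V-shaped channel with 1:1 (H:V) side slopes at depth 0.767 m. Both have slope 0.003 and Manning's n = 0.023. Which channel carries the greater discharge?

channel A

Channel A: For a circular section of diameter D = 3 m at depth y = 2.34 m, the central angle is θ = 2 arccos(1 − 2y/D) = 4.33 rad. Then A = (D²/8)(θ − sin θ) = 5.916 m² and P = Dθ/2 = 6.496 m. Hydraulic radius R = A/P = 5.916/6.496 = 0.9107 m. Q_A = (1/0.023)·5.916·0.9107^(2/3)·√0.003 = 13.24 m³/s.
Channel B: For a triangular section with side slope z = 1: A = zy² = 1×0.767² = 0.5883 m²; P = 2y√(1+z²) = 2×0.767×1.414 = 2.169 m. Hydraulic radius R = A/P = 0.5883/2.169 = 0.2712 m. Q_B = (1/0.023)·0.5883·0.2712^(2/3)·√0.003 = 0.5869 m³/s.
Q_A = 13.24 m³/s vs Q_B = 0.5869 m³/s, so channel A carries more.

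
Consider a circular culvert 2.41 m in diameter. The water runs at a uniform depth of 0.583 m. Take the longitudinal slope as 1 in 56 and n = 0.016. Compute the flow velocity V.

V = 4.1 m/s

For a circular section of diameter D = 2.41 m at depth y = 0.583 m, the central angle is θ = 2 arccos(1 − 2y/D) = 2.057 rad. Then A = (D²/8)(θ − sin θ) = 0.8513 m² and P = Dθ/2 = 2.478 m.
Hydraulic radius R = A/P = 0.8513/2.478 = 0.3435 m.
From Manning's equation, V = (1/n) R^(2/3) S^(1/2) = (1/0.016) × 0.3435^(2/3) × 0.01786^(1/2) = 4.1 m/s.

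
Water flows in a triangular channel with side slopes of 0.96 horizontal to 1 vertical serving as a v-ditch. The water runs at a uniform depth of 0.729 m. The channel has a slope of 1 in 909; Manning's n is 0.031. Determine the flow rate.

Q = 0.218 m³/s

For a triangular section with side slope z = 0.96: A = zy² = 0.96×0.729² = 0.5102 m²; P = 2y√(1+z²) = 2×0.729×1.386 = 2.021 m.
Hydraulic radius R = A/P = 0.5102/2.021 = 0.2524 m.
Manning's equation: Q = (1/n) A R^(2/3) S^(1/2) = (1/0.031) × 0.5102 × 0.2524^(2/3) × 0.0011^(1/2) = 0.218 m³/s.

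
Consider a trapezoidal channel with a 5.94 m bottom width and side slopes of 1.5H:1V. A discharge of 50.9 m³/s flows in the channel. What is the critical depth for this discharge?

At critical depth, Q² T / (g A³) = 1, i.e. A³/T = Q²/g = 50.9²/9.81 = 264.1.
Trying y = 1.26 m: A³/T = 98.79 — short.
Trying y = 1.84 m: A³/T = 358 — over.
Trying y = 1.68 m: A³/T = 261.5 — matches.

y_c = 1.68 m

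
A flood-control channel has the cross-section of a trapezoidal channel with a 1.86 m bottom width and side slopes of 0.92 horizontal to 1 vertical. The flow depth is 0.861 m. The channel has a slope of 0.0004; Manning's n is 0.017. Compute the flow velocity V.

With bottom width b = 1.86 m and side slope z = 0.92: A = (b + zy)y = (1.86 + 0.92×0.861)×0.861 = 2.283 m²; P = b + 2y√(1+z²) = 1.86 + 2×0.861×1.359 = 4.2 m.
Hydraulic radius R = A/P = 2.283/4.2 = 0.5437 m.
From Manning's equation, V = (1/n) R^(2/3) S^(1/2) = (1/0.017) × 0.5437^(2/3) × 0.0004^(1/2) = 0.784 m/s.

V = 0.784 m/s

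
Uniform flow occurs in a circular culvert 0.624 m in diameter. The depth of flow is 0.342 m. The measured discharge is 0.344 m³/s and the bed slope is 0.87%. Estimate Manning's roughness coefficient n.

n = 0.014

For a circular section of diameter D = 0.624 m at depth y = 0.342 m, the central angle is θ = 2 arccos(1 − 2y/D) = 3.334 rad. Then A = (D²/8)(θ − sin θ) = 0.1716 m² and P = Dθ/2 = 1.04 m.
Hydraulic radius R = A/P = 0.1716/1.04 = 0.165 m.
Rearranging Manning's equation: n = (1/Q) A R^(2/3) S^(1/2) = (1/0.344) × 0.1716 × 0.165^(2/3) × √0.0087 = 0.014.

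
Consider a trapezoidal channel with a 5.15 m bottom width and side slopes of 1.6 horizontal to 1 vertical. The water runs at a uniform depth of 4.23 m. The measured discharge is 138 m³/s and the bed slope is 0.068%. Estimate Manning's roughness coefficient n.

With bottom width b = 5.15 m and side slope z = 1.6: A = (b + zy)y = (5.15 + 1.6×4.23)×4.23 = 50.41 m²; P = b + 2y√(1+z²) = 5.15 + 2×4.23×1.887 = 21.11 m.
Hydraulic radius R = A/P = 50.41/21.11 = 2.388 m.
Rearranging Manning's equation: n = (1/Q) A R^(2/3) S^(1/2) = (1/138) × 50.41 × 2.388^(2/3) × √0.00068 = 0.017.

n = 0.017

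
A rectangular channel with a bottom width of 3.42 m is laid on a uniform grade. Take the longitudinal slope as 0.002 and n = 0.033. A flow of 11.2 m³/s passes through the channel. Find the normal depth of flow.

Manning's equation rearranged: A R^(2/3) = nQ / (1·√S) = 0.033 × 11.2 / (√0.002) = 8.265.
Try y = 2.1 m: A R^(2/3) = 6.904 — too small.
Try y = 2.86 m: A R^(2/3) = 10.23 — too large.
Try y = 2.41 m: A R^(2/3) = 8.244 — ≈ 8.265.

y_n = 2.41 m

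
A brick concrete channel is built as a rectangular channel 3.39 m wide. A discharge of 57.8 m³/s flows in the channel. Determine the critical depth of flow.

For a rectangular channel, critical depth y_c = (q²/g)^(1/3) where q = Q/b = 57.8/3.39 = 17.05 m²/s.
So y_c = (17.05²/9.81)^(1/3) = 3.09 m.

y_c = 3.09 m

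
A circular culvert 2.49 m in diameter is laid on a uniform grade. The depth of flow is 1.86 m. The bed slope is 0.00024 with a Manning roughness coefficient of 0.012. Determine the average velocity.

V = 1.07 m/s

For a circular section of diameter D = 2.49 m at depth y = 1.86 m, the central angle is θ = 2 arccos(1 − 2y/D) = 4.175 rad. Then A = (D²/8)(θ − sin θ) = 3.901 m² and P = Dθ/2 = 5.198 m.
Hydraulic radius R = A/P = 3.901/5.198 = 0.7506 m.
From Manning's equation, V = (1/n) R^(2/3) S^(1/2) = (1/0.012) × 0.7506^(2/3) × 0.00024^(1/2) = 1.07 m/s.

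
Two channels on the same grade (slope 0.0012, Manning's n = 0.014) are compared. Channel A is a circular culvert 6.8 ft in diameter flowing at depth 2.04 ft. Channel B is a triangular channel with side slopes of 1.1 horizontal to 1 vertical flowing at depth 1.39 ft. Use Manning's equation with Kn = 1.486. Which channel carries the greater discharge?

channel A

Channel A: For a circular section of diameter D = 6.8 ft at depth y = 2.04 ft, the central angle is θ = 2 arccos(1 − 2y/D) = 2.319 rad. Then A = (D²/8)(θ − sin θ) = 9.163 ft² and P = Dθ/2 = 7.883 ft. Hydraulic radius R = A/P = 9.163/7.883 = 1.162 ft. Q_A = (1.486/0.014)·9.163·1.162^(2/3)·√0.0012 = 37.25 ft³/s.
Channel B: For a triangular section with side slope z = 1.1: A = zy² = 1.1×1.39² = 2.125 ft²; P = 2y√(1+z²) = 2×1.39×1.487 = 4.133 ft. Hydraulic radius R = A/P = 2.125/4.133 = 0.5143 ft. Q_B = (1.486/0.014)·2.125·0.5143^(2/3)·√0.0012 = 5.016 ft³/s.
Q_A = 37.25 ft³/s vs Q_B = 5.016 ft³/s, so channel A carries more.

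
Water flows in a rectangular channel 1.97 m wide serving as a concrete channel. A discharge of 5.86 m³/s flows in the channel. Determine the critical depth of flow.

y_c = 0.966 m

For a rectangular channel, critical depth y_c = (q²/g)^(1/3) where q = Q/b = 5.86/1.97 = 2.975 m²/s.
So y_c = (2.975²/9.81)^(1/3) = 0.966 m.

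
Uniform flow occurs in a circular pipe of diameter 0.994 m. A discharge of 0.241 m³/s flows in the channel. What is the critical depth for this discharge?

At critical depth, Q² T / (g A³) = 1, i.e. A³/T = Q²/g = 0.241²/9.81 = 0.005921.
At y = 0.245 m: A³/T = 0.003838 — too small.
At y = 0.274 m: A³/T = 0.005932 — matches.

y_c = 0.274 m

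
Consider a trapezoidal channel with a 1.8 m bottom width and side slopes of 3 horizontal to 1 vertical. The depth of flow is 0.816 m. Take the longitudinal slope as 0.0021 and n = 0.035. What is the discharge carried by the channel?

Q = 2.85 m³/s

With bottom width b = 1.8 m and side slope z = 3: A = (b + zy)y = (1.8 + 3×0.816)×0.816 = 3.466 m²; P = b + 2y√(1+z²) = 1.8 + 2×0.816×3.162 = 6.961 m.
Hydraulic radius R = A/P = 3.466/6.961 = 0.498 m.
Manning's equation: Q = (1/n) A R^(2/3) S^(1/2) = (1/0.035) × 3.466 × 0.498^(2/3) × 0.0021^(1/2) = 2.85 m³/s.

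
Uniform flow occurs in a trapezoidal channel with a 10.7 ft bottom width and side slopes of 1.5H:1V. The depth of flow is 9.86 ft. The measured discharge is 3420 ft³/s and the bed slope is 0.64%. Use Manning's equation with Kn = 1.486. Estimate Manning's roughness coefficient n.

With bottom width b = 10.7 ft and side slope z = 1.5: A = (b + zy)y = (10.7 + 1.5×9.86)×9.86 = 251.3 ft²; P = b + 2y√(1+z²) = 10.7 + 2×9.86×1.803 = 46.25 ft.
Hydraulic radius R = A/P = 251.3/46.25 = 5.434 ft.
Rearranging Manning's equation: n = (1.486/Q) A R^(2/3) S^(1/2) = (1.486/3420) × 251.3 × 5.434^(2/3) × √0.0064 = 0.027.

n = 0.027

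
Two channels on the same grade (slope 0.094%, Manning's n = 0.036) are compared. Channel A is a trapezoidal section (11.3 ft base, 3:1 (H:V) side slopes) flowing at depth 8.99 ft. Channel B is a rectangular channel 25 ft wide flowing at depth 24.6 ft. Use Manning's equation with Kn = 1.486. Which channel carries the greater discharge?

Channel A: With bottom width b = 11.3 ft and side slope z = 3: A = (b + zy)y = (11.3 + 3×8.99)×8.99 = 344 ft²; P = b + 2y√(1+z²) = 11.3 + 2×8.99×3.162 = 68.16 ft. Hydraulic radius R = A/P = 344/68.16 = 5.048 ft. Q_A = (1.486/0.036)·344·5.048^(2/3)·√0.00094 = 1281 ft³/s.
Channel B: Flow area A = b·y = 25 × 24.6 = 615 ft². Wetted perimeter P = b + 2y = 25 + 2×24.6 = 74.2 ft. Hydraulic radius R = A/P = 615/74.2 = 8.288 ft. Q_B = (1.486/0.036)·615·8.288^(2/3)·√0.00094 = 3188 ft³/s.
Q_A = 1281 ft³/s vs Q_B = 3188 ft³/s, so channel B carries more.

channel B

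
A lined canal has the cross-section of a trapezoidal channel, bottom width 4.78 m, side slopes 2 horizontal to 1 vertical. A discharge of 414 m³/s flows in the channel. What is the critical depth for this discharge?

y_c = 5.08 m

At critical depth, Q² T / (g A³) = 1, i.e. A³/T = Q²/g = 414²/9.81 = 17470.
Try y = 5.83 m: A³/T = 31330 — too large.
Try y = 5.08 m: A³/T = 17420 — close enough.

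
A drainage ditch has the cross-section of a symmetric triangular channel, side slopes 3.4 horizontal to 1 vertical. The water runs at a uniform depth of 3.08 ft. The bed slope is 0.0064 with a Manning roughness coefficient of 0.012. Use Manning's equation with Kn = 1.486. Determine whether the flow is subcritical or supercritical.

For a triangular section with side slope z = 3.4: A = zy² = 3.4×3.08² = 32.25 ft²; P = 2y√(1+z²) = 2×3.08×3.544 = 21.83 ft.
Hydraulic radius R = A/P = 32.25/21.83 = 1.477 ft.
V = (1.486/n) R^(2/3) √S = (1.486/0.012) × 1.477^(2/3) × √0.0064 = 12.85 ft/s. Hydraulic depth D_h = A/T = 32.25/20.94 = 1.54 ft.
Froude number Fr = V/√(g·D_h) = 12.85/√(32.2×1.54) = 1.82, which is greater than 1, so the flow is supercritical.

supercritical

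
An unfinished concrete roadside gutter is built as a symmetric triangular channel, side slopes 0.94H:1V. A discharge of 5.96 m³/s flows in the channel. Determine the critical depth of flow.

At critical depth, Q² T / (g A³) = 1, i.e. A³/T = Q²/g = 5.96²/9.81 = 3.621.
At y = 1.88 m: A³/T = 10.38 — too large.
At y = 1.13 m: A³/T = 0.814 — too small.
At y = 1.52 m: A³/T = 3.585 — close enough.

y_c = 1.52 m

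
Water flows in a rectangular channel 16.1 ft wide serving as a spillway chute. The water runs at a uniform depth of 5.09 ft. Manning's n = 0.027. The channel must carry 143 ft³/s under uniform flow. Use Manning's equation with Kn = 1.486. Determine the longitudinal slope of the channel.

S = 0.000221

Flow area A = b·y = 16.1 × 5.09 = 81.95 ft². Wetted perimeter P = b + 2y = 16.1 + 2×5.09 = 26.28 ft.
Hydraulic radius R = A/P = 81.95/26.28 = 3.118 ft.
From Manning's equation, S = [nQ / (1.486 A R^(2/3))]² = [0.027 × 143 / (1.486 × 81.95 × 3.118^(2/3))]² = 0.000221.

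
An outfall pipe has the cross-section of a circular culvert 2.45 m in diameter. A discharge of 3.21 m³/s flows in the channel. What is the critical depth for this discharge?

y_c = 0.802 m

At critical depth, Q² T / (g A³) = 1, i.e. A³/T = Q²/g = 3.21²/9.81 = 1.05.
Trying y = 0.96 m: A³/T = 2.102 — over.
Trying y = 0.652 m: A³/T = 0.4706 — short.
Trying y = 0.802 m: A³/T = 1.051 — matches.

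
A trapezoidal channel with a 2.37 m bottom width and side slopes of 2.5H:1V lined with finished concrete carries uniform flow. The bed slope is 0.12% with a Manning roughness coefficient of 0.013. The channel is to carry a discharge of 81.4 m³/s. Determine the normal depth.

y_n = 2.66 m

Manning's equation rearranged: A R^(2/3) = nQ / (1·√S) = 0.013 × 81.4 / (√0.0012) = 30.55.
Try y = 3.24 m: A R^(2/3) = 48.54 — too large.
Try y = 2.3 m: A R^(2/3) = 21.85 — too small.
Try y = 2.66 m: A R^(2/3) = 30.56 — close enough.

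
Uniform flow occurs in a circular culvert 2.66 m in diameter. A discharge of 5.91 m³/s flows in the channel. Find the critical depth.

y_c = 1.07 m

At critical depth, Q² T / (g A³) = 1, i.e. A³/T = Q²/g = 5.91²/9.81 = 3.56.
Try y = 1.33 m: A³/T = 8.065 — over.
Try y = 0.793 m: A³/T = 1.104 — short.
Try y = 1.07 m: A³/T = 3.507 — ≈ 3.56.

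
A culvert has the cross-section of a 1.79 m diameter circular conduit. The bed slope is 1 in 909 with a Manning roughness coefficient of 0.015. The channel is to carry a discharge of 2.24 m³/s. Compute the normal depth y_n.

y_n = 1.09 m

Manning's equation rearranged: A R^(2/3) = nQ / (1·√S) = 0.015 × 2.24 / (√0.0011) = 1.013.
Trying y = 1.29 m: A R^(2/3) = 1.279 — high.
Trying y = 0.934 m: A R^(2/3) = 0.7909 — low.
Trying y = 1.09 m: A R^(2/3) = 1.012 — matches.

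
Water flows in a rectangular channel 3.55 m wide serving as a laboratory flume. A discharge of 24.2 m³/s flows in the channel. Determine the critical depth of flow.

For a rectangular channel, critical depth y_c = (q²/g)^(1/3) where q = Q/b = 24.2/3.55 = 6.817 m²/s.
So y_c = (6.817²/9.81)^(1/3) = 1.68 m.

y_c = 1.68 m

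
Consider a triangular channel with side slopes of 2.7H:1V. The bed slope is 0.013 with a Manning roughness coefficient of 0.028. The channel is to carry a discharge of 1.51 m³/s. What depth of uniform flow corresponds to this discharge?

Manning's equation rearranged: A R^(2/3) = nQ / (1·√S) = 0.028 × 1.51 / (√0.013) = 0.3708.
At y = 0.695 m: A R^(2/3) = 0.6176 — over.
At y = 0.514 m: A R^(2/3) = 0.2763 — short.
At y = 0.574 m: A R^(2/3) = 0.3708 — close enough.

y_n = 0.574 m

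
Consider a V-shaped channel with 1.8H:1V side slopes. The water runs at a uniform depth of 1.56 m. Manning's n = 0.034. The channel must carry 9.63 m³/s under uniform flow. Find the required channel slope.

For a triangular section with side slope z = 1.8: A = zy² = 1.8×1.56² = 4.38 m²; P = 2y√(1+z²) = 2×1.56×2.059 = 6.424 m.
Hydraulic radius R = A/P = 4.38/6.424 = 0.6818 m.
From Manning's equation, S = [nQ / (1 A R^(2/3))]² = [0.034 × 9.63 / (1 × 4.38 × 0.6818^(2/3))]² = 0.00931.

S = 0.00931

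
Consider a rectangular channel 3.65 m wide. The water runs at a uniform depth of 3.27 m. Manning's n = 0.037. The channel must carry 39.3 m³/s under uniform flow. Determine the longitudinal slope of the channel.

Flow area A = b·y = 3.65 × 3.27 = 11.94 m². Wetted perimeter P = b + 2y = 3.65 + 2×3.27 = 10.19 m.
Hydraulic radius R = A/P = 11.94/10.19 = 1.171 m.
From Manning's equation, S = [nQ / (1 A R^(2/3))]² = [0.037 × 39.3 / (1 × 11.94 × 1.171^(2/3))]² = 0.012.

S = 0.012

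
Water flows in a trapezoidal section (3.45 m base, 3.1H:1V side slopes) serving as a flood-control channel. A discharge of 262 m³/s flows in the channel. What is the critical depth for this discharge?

At critical depth, Q² T / (g A³) = 1, i.e. A³/T = Q²/g = 262²/9.81 = 6997.
Trying y = 4.62 m: A³/T = 17250 — high.
Trying y = 3.21 m: A³/T = 3409 — low.
Trying y = 3.78 m: A³/T = 7010 — ≈ 6997.

y_c = 3.78 m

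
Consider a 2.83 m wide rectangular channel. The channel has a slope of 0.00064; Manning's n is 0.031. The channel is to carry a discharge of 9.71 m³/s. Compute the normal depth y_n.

y_n = 4.07 m

Manning's equation rearranged: A R^(2/3) = nQ / (1·√S) = 0.031 × 9.71 / (√0.00064) = 11.9.
Trying y = 3.28 m: A R^(2/3) = 9.211 — short.
Trying y = 5.09 m: A R^(2/3) = 15.42 — over.
Trying y = 4.07 m: A R^(2/3) = 11.9 — close enough.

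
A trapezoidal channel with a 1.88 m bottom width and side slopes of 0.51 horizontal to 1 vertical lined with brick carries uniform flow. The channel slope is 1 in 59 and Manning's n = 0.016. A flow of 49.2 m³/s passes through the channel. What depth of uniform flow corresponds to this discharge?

y_n = 2.12 m

Manning's equation rearranged: A R^(2/3) = nQ / (1·√S) = 0.016 × 49.2 / (√0.01695) = 6.047.
Try y = 1.64 m: A R^(2/3) = 3.842 — too small.
Try y = 2.58 m: A R^(2/3) = 8.651 — too large.
Try y = 2.12 m: A R^(2/3) = 6.048 — close enough.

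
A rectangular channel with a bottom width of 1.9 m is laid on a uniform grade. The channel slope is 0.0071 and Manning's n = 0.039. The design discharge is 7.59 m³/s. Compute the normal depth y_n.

Manning's equation rearranged: A R^(2/3) = nQ / (1·√S) = 0.039 × 7.59 / (√0.0071) = 3.513.
Trying y = 3.03 m: A R^(2/3) = 4.639 — over.
Trying y = 2.04 m: A R^(2/3) = 2.903 — short.
Trying y = 2.39 m: A R^(2/3) = 3.511 — matches.

y_n = 2.39 m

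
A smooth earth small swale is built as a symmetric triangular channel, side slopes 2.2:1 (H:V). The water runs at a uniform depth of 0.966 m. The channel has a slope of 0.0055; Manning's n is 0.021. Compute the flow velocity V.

For a triangular section with side slope z = 2.2: A = zy² = 2.2×0.966² = 2.053 m²; P = 2y√(1+z²) = 2×0.966×2.417 = 4.669 m.
Hydraulic radius R = A/P = 2.053/4.669 = 0.4397 m.
From Manning's equation, V = (1/n) R^(2/3) S^(1/2) = (1/0.021) × 0.4397^(2/3) × 0.0055^(1/2) = 2.04 m/s.

V = 2.04 m/s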